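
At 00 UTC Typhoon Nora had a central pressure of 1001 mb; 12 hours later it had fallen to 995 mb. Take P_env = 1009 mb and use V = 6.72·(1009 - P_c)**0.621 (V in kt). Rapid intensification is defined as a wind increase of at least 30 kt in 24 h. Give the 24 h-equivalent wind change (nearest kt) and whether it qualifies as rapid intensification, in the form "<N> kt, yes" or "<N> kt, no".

20 kt, no

V₁: ΔP = 8, V ≈ 6.72 × 8^0.621 ≈ 24.44 kt.
V₂: ΔP = 14, V ≈ 6.72 × 14^0.621 ≈ 34.60 kt.
ΔV over 12 h = 10.16 kt → 24 h equivalent = 10.16 × 24/12 ≈ 20.32 kt.
20 kt < 30 kt ⇒ not rapid intensification.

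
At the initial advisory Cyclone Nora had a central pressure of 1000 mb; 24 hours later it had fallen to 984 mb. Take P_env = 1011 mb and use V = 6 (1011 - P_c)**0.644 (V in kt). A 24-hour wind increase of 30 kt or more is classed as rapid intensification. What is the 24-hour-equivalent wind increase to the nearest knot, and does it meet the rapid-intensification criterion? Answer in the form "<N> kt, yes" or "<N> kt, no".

22 kt, no

V₁: ΔP = 11, V ≈ 6 × 11^0.644 ≈ 28.11 kt.
V₂: ΔP = 27, V ≈ 6 × 27^0.644 ≈ 50.11 kt.
ΔV over 24 h = 22.00 kt → 24 h equivalent = 22.00 × 24/24 ≈ 22.00 kt.
22 kt < 30 kt ⇒ not rapid intensification.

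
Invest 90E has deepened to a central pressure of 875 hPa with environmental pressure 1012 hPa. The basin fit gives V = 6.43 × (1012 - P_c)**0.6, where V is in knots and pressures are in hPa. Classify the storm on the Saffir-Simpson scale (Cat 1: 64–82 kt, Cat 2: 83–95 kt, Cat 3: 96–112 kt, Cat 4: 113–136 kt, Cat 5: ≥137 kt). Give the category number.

4

ΔP = 1012 − 875 = 137 hPa.
V ≈ 6.43 × 137^0.6 = 6.43 × 19.14 ≈ 123 kt.
123 kt falls in the Category 4 band.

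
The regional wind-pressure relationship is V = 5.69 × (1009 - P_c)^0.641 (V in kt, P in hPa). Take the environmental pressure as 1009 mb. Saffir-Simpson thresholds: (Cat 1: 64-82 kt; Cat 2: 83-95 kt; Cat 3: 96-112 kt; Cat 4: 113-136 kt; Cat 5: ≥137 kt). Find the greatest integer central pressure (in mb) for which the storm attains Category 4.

903 mb

Category 4 begins at V = 113 kt.
Required ΔP = (113/5.69)^(1/0.641) = 19.859^1.560 ≈ 105.90 mb.
P_c ≤ 1009 − 105.90 = 903.10, so the highest integer P_c is 903 mb.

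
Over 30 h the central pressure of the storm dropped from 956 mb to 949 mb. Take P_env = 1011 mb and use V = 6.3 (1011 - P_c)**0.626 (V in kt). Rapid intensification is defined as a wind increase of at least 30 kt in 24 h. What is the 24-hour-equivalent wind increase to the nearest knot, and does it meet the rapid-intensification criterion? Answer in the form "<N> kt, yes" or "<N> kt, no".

V₁: ΔP = 55, V ≈ 6.3 × 55^0.626 ≈ 77.41 kt.
V₂: ΔP = 62, V ≈ 6.3 × 62^0.626 ≈ 83.44 kt.
ΔV over 30 h = 6.03 kt → 24 h equivalent = 6.03 × 24/30 ≈ 4.82 kt.
5 kt < 30 kt ⇒ not rapid intensification.

5 kt, no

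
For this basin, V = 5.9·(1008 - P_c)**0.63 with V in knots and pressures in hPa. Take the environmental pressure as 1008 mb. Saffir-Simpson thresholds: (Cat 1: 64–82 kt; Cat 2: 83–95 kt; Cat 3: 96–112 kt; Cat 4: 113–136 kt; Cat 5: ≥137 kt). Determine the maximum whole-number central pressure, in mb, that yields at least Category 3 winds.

Category 3 begins at V = 96 kt.
Required ΔP = (96/5.9)^(1/0.63) = 16.271^1.587 ≈ 83.73 mb.
P_c ≤ 1008 − 83.73 = 924.27, so the highest integer P_c is 924 mb.

924 mb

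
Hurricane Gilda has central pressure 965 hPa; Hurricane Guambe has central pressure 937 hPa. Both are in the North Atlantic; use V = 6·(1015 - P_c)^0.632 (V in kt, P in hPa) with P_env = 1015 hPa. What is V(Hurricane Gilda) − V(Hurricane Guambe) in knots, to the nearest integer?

Hurricane Gilda: ΔP = 50; V ≈ 6 × 50^0.632 ≈ 71.11 kt.
Hurricane Guambe: ΔP = 78; V ≈ 6 × 78^0.632 ≈ 94.18 kt.
Difference ≈ 71.11 − 94.18 = -23.07 → -23 kt.

-23 kt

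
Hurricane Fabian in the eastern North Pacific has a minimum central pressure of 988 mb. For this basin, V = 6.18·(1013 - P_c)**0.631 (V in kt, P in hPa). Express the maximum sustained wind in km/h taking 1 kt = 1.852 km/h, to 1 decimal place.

ΔP = 1013 − 988 = 25 mb.
V ≈ 6.18 × 25^0.631 = 6.18 × 7.623 ≈ 47.107 kt.
47.107 × 1.852 ≈ 87.24 km/h → 87.2 km/h.

87.2 km/h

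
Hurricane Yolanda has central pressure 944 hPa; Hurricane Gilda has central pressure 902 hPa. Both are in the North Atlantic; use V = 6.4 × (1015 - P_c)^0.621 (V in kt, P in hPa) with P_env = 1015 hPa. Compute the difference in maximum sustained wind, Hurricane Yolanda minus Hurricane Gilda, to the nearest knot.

Hurricane Yolanda: ΔP = 71; V ≈ 6.4 × 71^0.621 ≈ 90.33 kt.
Hurricane Gilda: ΔP = 113; V ≈ 6.4 × 113^0.621 ≈ 120.54 kt.
Difference ≈ 90.33 − 120.54 = -30.21 → -30 kt.

-30 kt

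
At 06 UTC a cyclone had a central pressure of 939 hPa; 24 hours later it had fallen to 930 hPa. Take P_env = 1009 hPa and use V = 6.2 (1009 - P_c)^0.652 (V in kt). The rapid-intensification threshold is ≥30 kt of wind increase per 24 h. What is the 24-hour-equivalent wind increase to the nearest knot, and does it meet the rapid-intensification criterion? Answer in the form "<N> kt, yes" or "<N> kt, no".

V₁: ΔP = 70, V ≈ 6.2 × 70^0.652 ≈ 98.95 kt.
V₂: ΔP = 79, V ≈ 6.2 × 79^0.652 ≈ 107.06 kt.
ΔV over 24 h = 8.11 kt → 24 h equivalent = 8.11 × 24/24 ≈ 8.11 kt.
8 kt < 30 kt ⇒ not rapid intensification.

8 kt, no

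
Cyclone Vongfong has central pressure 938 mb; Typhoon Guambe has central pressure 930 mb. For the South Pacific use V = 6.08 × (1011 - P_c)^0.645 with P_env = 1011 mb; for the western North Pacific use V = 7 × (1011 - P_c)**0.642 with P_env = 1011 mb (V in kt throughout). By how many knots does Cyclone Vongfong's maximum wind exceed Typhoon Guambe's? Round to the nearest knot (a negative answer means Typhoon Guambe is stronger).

-21 kt

Cyclone Vongfong: ΔP = 73; V ≈ 6.08 × 73^0.645 ≈ 96.77 kt.
Typhoon Guambe: ΔP = 81; V ≈ 7 × 81^0.642 ≈ 117.58 kt.
Difference ≈ 96.77 − 117.58 = -20.81 → -21 kt.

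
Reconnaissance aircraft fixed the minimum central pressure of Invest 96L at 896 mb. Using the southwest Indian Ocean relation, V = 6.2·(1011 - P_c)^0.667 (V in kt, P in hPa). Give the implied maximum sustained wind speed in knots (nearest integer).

ΔP = 1011 − 896 = 115 mb.
115^0.667 ≈ 23.686.
V ≈ 6.2 × 23.686 ≈ 146.9 kt.

147 kt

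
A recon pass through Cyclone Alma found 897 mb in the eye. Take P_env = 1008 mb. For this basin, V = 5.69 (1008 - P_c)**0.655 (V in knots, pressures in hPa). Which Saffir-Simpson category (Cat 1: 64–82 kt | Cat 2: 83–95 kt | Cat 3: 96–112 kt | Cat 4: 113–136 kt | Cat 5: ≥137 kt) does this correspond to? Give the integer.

4

ΔP = 1008 − 897 = 111 mb.
V ≈ 5.69 × 111^0.655 = 5.69 × 21.86 ≈ 124 kt.
124 kt falls in the Category 4 band.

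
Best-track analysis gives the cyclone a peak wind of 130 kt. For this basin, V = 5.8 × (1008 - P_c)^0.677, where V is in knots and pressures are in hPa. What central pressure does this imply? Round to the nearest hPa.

ΔP = (V / 5.8)^(1/0.677) = (130/5.8)^1.477.
130/5.8 = 22.414; 22.414^1.477 ≈ 98.82 hPa.
P_c = 1008 − 98.82 = 909.18 ≈ 909 hPa.

909 hPa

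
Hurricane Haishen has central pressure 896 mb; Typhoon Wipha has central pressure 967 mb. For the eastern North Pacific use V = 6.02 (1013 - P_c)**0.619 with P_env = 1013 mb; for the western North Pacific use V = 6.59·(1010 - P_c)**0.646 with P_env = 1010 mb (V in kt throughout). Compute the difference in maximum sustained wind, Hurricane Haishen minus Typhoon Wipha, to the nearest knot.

40 kt

Hurricane Haishen: ΔP = 117; V ≈ 6.02 × 117^0.619 ≈ 114.76 kt.
Typhoon Wipha: ΔP = 43; V ≈ 6.59 × 43^0.646 ≈ 74.84 kt.
Difference ≈ 114.76 − 74.84 = 39.92 → 40 kt.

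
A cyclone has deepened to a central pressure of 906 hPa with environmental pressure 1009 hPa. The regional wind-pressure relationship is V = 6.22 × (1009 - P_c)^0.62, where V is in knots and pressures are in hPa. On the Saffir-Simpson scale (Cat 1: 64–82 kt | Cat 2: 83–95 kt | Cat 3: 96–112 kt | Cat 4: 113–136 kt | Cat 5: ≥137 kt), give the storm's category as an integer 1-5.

3

ΔP = 1009 − 906 = 103 hPa.
V ≈ 6.22 × 103^0.62 = 6.22 × 17.70 ≈ 110 kt.
110 kt falls in the Category 3 band.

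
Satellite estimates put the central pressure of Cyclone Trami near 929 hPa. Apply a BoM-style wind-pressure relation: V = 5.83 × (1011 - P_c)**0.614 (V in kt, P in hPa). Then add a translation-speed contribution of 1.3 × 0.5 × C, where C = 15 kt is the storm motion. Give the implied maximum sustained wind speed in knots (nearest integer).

97 kt

ΔP = 1011 − 929 = 82 hPa.
82^0.614 ≈ 14.965.
V ≈ 5.83 × 14.965 ≈ 87.2 kt.
Translation term: 1.3 × 0.5 × 15 = 9.75 kt.
Corrected V ≈ 96.95 kt → 97 kt.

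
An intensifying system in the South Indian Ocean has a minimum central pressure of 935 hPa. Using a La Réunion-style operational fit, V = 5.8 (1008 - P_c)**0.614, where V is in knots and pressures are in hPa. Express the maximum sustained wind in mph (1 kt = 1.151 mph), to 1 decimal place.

ΔP = 1008 − 935 = 73 hPa.
V ≈ 5.8 × 73^0.614 = 5.8 × 13.934 ≈ 80.818 kt.
80.818 × 1.151 ≈ 93.02 mph → 93.0 mph.

93.0 mph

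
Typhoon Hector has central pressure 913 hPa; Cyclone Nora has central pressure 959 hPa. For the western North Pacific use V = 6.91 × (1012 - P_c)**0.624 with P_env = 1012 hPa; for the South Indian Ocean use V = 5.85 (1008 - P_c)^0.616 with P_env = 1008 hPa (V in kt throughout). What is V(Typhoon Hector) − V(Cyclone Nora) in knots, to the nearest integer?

57 kt

Typhoon Hector: ΔP = 99; V ≈ 6.91 × 99^0.624 ≈ 121.55 kt.
Cyclone Nora: ΔP = 49; V ≈ 5.85 × 49^0.616 ≈ 64.32 kt.
Difference ≈ 121.55 − 64.32 = 57.23 → 57 kt.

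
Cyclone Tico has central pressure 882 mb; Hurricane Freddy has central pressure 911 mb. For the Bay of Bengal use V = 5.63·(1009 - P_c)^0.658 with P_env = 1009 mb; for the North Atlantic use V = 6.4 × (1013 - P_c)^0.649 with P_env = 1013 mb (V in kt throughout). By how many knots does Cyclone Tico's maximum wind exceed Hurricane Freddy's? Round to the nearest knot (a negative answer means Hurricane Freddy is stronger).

8 kt

Cyclone Tico: ΔP = 127; V ≈ 5.63 × 127^0.658 ≈ 136.40 kt.
Hurricane Freddy: ΔP = 102; V ≈ 6.4 × 102^0.649 ≈ 128.75 kt.
Difference ≈ 136.40 − 128.75 = 7.65 → 8 kt.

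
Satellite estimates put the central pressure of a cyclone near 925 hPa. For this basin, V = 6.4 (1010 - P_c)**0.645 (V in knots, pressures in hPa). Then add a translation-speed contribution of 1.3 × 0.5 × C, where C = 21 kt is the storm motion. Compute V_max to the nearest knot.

ΔP = 1010 − 925 = 85 hPa.
85^0.645 ≈ 17.558.
V ≈ 6.4 × 17.558 ≈ 112.4 kt.
Translation term: 1.3 × 0.5 × 21 = 13.65 kt.
Corrected V ≈ 126.05 kt → 126 kt.

126 kt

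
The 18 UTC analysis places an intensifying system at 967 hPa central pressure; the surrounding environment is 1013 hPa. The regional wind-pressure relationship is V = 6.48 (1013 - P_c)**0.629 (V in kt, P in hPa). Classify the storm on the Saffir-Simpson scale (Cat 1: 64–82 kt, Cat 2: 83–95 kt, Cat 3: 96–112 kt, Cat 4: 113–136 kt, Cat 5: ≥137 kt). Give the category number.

1

ΔP = 1013 − 967 = 46 hPa.
V ≈ 6.48 × 46^0.629 = 6.48 × 11.11 ≈ 72 kt.
72 kt falls in the Category 1 band.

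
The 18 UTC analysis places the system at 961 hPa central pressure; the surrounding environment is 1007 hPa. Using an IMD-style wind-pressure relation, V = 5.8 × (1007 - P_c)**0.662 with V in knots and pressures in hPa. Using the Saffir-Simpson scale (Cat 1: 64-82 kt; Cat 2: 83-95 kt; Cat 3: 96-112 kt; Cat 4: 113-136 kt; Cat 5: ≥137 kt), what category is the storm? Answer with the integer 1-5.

1

ΔP = 1007 − 961 = 46 hPa.
V ≈ 5.8 × 46^0.662 = 5.8 × 12.61 ≈ 73 kt.
73 kt falls in the Category 1 band.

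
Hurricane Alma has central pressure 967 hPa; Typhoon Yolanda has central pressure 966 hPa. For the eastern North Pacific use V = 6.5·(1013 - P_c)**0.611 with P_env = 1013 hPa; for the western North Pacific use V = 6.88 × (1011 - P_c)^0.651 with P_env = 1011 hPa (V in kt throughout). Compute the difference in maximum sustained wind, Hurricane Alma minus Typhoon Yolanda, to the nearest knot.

Hurricane Alma: ΔP = 46; V ≈ 6.5 × 46^0.611 ≈ 67.43 kt.
Typhoon Yolanda: ΔP = 45; V ≈ 6.88 × 45^0.651 ≈ 82.00 kt.
Difference ≈ 67.43 − 82.00 = -14.57 → -15 kt.

-15 kt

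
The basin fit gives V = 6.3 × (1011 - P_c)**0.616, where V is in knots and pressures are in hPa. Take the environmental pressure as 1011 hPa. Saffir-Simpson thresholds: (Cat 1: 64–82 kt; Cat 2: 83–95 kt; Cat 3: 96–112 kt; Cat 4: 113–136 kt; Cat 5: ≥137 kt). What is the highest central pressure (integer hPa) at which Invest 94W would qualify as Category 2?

Category 2 begins at V = 83 kt.
Required ΔP = (83/6.3)^(1/0.616) = 13.175^1.623 ≈ 65.73 hPa.
P_c ≤ 1011 − 65.73 = 945.27, so the highest integer P_c is 945 hPa.

945 hPa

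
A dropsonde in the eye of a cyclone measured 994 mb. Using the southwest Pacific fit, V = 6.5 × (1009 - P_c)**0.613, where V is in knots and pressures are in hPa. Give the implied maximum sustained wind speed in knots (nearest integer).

ΔP = 1009 − 994 = 15 mb.
15^0.613 ≈ 5.259.
V ≈ 6.5 × 5.259 ≈ 34.2 kt.

34 kt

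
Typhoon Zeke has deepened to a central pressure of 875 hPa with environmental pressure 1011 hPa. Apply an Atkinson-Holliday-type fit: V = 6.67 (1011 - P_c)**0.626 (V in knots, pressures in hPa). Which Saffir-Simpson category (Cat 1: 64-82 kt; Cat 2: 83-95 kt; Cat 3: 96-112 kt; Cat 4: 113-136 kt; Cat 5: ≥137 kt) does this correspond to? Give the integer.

5

ΔP = 1011 − 875 = 136 hPa.
V ≈ 6.67 × 136^0.626 = 6.67 × 21.66 ≈ 144 kt.
144 kt falls in the Category 5 band.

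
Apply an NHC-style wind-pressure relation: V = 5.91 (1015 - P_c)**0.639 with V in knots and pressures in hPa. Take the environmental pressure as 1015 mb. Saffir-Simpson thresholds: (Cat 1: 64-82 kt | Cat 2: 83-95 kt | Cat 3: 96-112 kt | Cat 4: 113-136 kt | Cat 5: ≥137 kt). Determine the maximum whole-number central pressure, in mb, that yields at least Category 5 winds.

878 mb

Category 5 begins at V = 137 kt.
Required ΔP = (137/5.91)^(1/0.639) = 23.181^1.565 ≈ 136.89 mb.
P_c ≤ 1015 − 136.89 = 878.11, so the highest integer P_c is 878 mb.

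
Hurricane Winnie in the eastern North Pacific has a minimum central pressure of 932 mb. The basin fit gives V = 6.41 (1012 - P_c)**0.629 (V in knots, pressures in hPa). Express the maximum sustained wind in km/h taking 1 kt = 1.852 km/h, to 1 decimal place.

186.9 km/h

ΔP = 1012 − 932 = 80 mb.
V ≈ 6.41 × 80^0.629 = 6.41 × 15.741 ≈ 100.902 kt.
100.902 × 1.852 ≈ 186.87 km/h → 186.9 km/h.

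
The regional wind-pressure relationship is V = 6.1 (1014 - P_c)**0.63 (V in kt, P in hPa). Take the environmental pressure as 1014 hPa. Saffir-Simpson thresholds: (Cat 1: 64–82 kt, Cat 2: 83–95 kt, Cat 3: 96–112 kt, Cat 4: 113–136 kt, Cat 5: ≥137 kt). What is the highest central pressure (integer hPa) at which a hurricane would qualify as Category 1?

972 hPa

Category 1 begins at V = 64 kt.
Required ΔP = (64/6.1)^(1/0.63) = 10.492^1.587 ≈ 41.73 hPa.
P_c ≤ 1014 − 41.73 = 972.27, so the highest integer P_c is 972 hPa.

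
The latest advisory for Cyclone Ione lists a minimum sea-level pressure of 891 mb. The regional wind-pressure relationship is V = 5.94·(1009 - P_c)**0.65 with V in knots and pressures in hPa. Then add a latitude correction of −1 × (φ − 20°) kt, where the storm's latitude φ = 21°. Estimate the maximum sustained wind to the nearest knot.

131 kt

ΔP = 1009 − 891 = 118 mb.
118^0.65 ≈ 22.219.
V ≈ 5.94 × 22.219 ≈ 132.0 kt.
Latitude correction: −1 × (21 − 20) = -1 kt.
Corrected V ≈ 131 kt → 131 kt.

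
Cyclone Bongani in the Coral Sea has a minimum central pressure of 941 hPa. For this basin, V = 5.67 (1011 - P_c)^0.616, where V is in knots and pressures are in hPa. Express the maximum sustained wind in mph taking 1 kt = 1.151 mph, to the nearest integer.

ΔP = 1011 − 941 = 70 hPa.
V ≈ 5.67 × 70^0.616 = 5.67 × 13.696 ≈ 77.654 kt.
77.654 × 1.151 ≈ 89.38 mph → 89 mph.

89 mph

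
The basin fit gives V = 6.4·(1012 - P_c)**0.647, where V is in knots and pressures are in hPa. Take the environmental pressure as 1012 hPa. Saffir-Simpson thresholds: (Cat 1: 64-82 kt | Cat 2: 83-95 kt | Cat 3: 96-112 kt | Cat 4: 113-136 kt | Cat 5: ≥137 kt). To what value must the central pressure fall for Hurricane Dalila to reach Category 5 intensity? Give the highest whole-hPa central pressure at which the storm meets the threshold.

Category 5 begins at V = 137 kt.
Required ΔP = (137/6.4)^(1/0.647) = 21.406^1.546 ≈ 113.89 hPa.
P_c ≤ 1012 − 113.89 = 898.11, so the highest integer P_c is 898 hPa.

898 hPa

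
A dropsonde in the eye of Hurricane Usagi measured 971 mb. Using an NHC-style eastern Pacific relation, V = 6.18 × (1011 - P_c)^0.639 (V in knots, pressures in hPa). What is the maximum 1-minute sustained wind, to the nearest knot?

65 kt

ΔP = 1011 − 971 = 40 mb.
40^0.639 ≈ 10.561.
V ≈ 6.18 × 10.561 ≈ 65.3 kt.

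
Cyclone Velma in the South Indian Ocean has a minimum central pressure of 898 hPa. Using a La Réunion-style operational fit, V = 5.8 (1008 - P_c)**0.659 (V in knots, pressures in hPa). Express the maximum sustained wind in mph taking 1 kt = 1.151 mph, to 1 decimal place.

ΔP = 1008 − 898 = 110 hPa.
V ≈ 5.8 × 110^0.659 = 5.8 × 22.145 ≈ 128.442 kt.
128.442 × 1.151 ≈ 147.84 mph → 147.8 mph.

147.8 mph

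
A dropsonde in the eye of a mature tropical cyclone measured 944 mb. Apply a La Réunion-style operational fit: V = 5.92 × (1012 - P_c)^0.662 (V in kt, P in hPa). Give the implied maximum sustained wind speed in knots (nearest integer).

97 kt

ΔP = 1012 − 944 = 68 mb.
68^0.662 ≈ 16.335.
V ≈ 5.92 × 16.335 ≈ 96.7 kt.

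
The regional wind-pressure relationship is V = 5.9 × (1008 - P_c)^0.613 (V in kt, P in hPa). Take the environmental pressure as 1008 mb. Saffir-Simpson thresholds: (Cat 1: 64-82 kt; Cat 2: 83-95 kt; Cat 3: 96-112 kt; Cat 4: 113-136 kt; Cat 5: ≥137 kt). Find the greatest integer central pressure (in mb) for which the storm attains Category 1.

Category 1 begins at V = 64 kt.
Required ΔP = (64/5.9)^(1/0.613) = 10.847^1.631 ≈ 48.86 mb.
P_c ≤ 1008 − 48.86 = 959.14, so the highest integer P_c is 959 mb.

959 mb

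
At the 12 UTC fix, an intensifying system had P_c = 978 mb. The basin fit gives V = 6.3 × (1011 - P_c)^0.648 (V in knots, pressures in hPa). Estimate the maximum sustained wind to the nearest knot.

ΔP = 1011 − 978 = 33 mb.
33^0.648 ≈ 9.638.
V ≈ 6.3 × 9.638 ≈ 60.7 kt.

61 kt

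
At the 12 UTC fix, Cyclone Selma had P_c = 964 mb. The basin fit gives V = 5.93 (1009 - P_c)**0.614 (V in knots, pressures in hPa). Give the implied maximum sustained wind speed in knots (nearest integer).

61 kt

ΔP = 1009 − 964 = 45 mb.
45^0.614 ≈ 10.353.
V ≈ 5.93 × 10.353 ≈ 61.4 kt.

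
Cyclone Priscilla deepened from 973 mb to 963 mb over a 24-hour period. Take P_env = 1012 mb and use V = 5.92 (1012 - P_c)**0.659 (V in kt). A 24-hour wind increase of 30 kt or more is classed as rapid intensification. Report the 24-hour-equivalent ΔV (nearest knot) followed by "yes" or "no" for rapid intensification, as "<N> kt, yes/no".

V₁: ΔP = 39, V ≈ 5.92 × 39^0.659 ≈ 66.20 kt.
V₂: ΔP = 49, V ≈ 5.92 × 49^0.659 ≈ 76.94 kt.
ΔV over 24 h = 10.74 kt → 24 h equivalent = 10.74 × 24/24 ≈ 10.74 kt.
11 kt < 30 kt ⇒ not rapid intensification.

11 kt, no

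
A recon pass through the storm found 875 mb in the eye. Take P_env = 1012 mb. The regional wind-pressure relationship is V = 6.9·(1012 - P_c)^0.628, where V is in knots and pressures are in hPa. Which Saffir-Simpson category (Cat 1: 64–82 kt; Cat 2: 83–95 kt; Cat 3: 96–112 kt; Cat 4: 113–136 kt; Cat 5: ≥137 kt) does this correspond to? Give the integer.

5

ΔP = 1012 − 875 = 137 mb.
V ≈ 6.9 × 137^0.628 = 6.9 × 21.97 ≈ 152 kt.
152 kt falls in the Category 5 band.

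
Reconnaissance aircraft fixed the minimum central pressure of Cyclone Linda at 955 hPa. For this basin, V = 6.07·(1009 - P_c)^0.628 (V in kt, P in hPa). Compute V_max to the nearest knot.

74 kt

ΔP = 1009 − 955 = 54 hPa.
54^0.628 ≈ 12.245.
V ≈ 6.07 × 12.245 ≈ 74.3 kt.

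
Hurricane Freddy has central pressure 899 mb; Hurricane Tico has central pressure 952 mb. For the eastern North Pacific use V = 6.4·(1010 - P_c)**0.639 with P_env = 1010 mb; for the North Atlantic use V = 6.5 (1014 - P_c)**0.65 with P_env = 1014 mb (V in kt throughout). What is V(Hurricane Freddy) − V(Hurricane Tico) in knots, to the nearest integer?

35 kt

Hurricane Freddy: ΔP = 111; V ≈ 6.4 × 111^0.639 ≈ 129.76 kt.
Hurricane Tico: ΔP = 62; V ≈ 6.5 × 62^0.65 ≈ 95.05 kt.
Difference ≈ 129.76 − 95.05 = 34.71 → 35 kt.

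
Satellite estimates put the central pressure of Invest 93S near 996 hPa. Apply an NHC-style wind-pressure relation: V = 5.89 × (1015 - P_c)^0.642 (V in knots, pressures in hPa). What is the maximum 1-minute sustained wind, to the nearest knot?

ΔP = 1015 − 996 = 19 hPa.
19^0.642 ≈ 6.622.
V ≈ 5.89 × 6.622 ≈ 39.0 kt.

39 kt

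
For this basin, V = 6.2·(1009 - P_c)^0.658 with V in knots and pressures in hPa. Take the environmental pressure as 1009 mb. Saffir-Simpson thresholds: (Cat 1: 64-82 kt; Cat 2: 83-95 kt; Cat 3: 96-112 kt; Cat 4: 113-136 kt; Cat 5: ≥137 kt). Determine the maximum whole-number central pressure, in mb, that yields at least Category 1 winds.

974 mb

Category 1 begins at V = 64 kt.
Required ΔP = (64/6.2)^(1/0.658) = 10.323^1.520 ≈ 34.73 mb.
P_c ≤ 1009 − 34.73 = 974.27, so the highest integer P_c is 974 mb.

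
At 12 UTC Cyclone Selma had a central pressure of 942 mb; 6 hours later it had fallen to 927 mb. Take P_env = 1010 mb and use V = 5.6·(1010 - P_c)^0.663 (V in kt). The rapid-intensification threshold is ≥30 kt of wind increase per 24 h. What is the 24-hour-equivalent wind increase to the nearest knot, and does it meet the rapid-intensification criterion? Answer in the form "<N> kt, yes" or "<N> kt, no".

V₁: ΔP = 68, V ≈ 5.6 × 68^0.663 ≈ 91.86 kt.
V₂: ΔP = 83, V ≈ 5.6 × 83^0.663 ≈ 104.84 kt.
ΔV over 6 h = 12.98 kt → 24 h equivalent = 12.98 × 24/6 ≈ 51.92 kt.
52 kt ≥ 30 kt ⇒ rapid intensification.

52 kt, yes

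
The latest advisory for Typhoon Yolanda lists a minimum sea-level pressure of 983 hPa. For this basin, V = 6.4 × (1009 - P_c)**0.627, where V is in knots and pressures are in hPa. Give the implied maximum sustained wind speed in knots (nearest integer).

49 kt

ΔP = 1009 − 983 = 26 hPa.
26^0.627 ≈ 7.712.
V ≈ 6.4 × 7.712 ≈ 49.4 kt.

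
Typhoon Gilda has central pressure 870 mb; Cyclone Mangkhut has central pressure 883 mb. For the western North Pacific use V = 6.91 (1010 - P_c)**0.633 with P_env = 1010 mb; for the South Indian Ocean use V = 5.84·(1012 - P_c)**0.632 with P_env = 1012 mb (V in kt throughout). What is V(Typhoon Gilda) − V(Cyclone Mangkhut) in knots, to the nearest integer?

Typhoon Gilda: ΔP = 140; V ≈ 6.91 × 140^0.633 ≈ 157.75 kt.
Cyclone Mangkhut: ΔP = 129; V ≈ 5.84 × 129^0.632 ≈ 125.98 kt.
Difference ≈ 157.75 − 125.98 = 31.77 → 32 kt.

32 kt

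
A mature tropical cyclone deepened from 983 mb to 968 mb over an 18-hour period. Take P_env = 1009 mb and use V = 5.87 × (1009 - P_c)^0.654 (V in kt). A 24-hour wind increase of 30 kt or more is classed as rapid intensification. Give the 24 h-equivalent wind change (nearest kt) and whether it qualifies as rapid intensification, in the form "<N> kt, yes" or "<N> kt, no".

23 kt, no

V₁: ΔP = 26, V ≈ 5.87 × 26^0.654 ≈ 49.43 kt.
V₂: ΔP = 41, V ≈ 5.87 × 41^0.654 ≈ 66.59 kt.
ΔV over 18 h = 17.16 kt → 24 h equivalent = 17.16 × 24/18 ≈ 22.88 kt.
23 kt < 30 kt ⇒ not rapid intensification.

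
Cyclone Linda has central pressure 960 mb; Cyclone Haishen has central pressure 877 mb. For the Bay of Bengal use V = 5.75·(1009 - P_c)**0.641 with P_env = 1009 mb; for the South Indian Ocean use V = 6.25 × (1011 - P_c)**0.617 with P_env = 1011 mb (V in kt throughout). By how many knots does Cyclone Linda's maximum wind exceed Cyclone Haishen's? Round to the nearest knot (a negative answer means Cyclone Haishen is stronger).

Cyclone Linda: ΔP = 49; V ≈ 5.75 × 49^0.641 ≈ 69.68 kt.
Cyclone Haishen: ΔP = 134; V ≈ 6.25 × 134^0.617 ≈ 128.32 kt.
Difference ≈ 69.68 − 128.32 = -58.64 → -59 kt.

-59 kt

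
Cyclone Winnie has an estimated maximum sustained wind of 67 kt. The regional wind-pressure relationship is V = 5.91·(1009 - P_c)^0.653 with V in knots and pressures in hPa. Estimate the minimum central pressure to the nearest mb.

968 mb

ΔP = (V / 5.91)^(1/0.653) = (67/5.91)^1.531.
67/5.91 = 11.337; 11.337^1.531 ≈ 41.19 mb.
P_c = 1009 − 41.19 = 967.81 ≈ 968 mb.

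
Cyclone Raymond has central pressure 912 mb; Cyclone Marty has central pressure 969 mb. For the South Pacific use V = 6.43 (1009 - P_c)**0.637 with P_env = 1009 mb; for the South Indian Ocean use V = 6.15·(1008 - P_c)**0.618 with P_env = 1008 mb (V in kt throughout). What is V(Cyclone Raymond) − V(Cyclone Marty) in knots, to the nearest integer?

59 kt

Cyclone Raymond: ΔP = 97; V ≈ 6.43 × 97^0.637 ≈ 118.52 kt.
Cyclone Marty: ΔP = 39; V ≈ 6.15 × 39^0.618 ≈ 59.18 kt.
Difference ≈ 118.52 − 59.18 = 59.34 → 59 kt.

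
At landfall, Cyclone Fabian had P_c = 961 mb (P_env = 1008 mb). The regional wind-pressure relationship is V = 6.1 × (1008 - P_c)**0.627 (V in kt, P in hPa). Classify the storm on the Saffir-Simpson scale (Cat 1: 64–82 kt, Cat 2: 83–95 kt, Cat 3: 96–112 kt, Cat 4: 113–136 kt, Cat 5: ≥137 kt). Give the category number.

ΔP = 1008 − 961 = 47 mb.
V ≈ 6.1 × 47^0.627 = 6.1 × 11.18 ≈ 68 kt.
68 kt falls in the Category 1 band.

1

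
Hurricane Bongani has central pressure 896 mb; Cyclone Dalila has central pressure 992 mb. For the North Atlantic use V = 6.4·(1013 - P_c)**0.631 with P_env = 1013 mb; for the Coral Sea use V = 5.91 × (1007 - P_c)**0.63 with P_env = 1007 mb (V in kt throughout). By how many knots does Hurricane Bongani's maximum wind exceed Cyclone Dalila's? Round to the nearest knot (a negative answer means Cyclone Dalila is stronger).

Hurricane Bongani: ΔP = 117; V ≈ 6.4 × 117^0.631 ≈ 129.18 kt.
Cyclone Dalila: ΔP = 15; V ≈ 5.91 × 15^0.63 ≈ 32.55 kt.
Difference ≈ 129.18 − 32.55 = 96.63 → 97 kt.

97 kt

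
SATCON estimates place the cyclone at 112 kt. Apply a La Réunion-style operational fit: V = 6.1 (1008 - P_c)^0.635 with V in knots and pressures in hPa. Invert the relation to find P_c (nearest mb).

ΔP = (V / 6.1)^(1/0.635) = (112/6.1)^1.575.
112/6.1 = 18.361; 18.361^1.575 ≈ 97.81 mb.
P_c = 1008 − 97.81 = 910.19 ≈ 910 mb.

910 mb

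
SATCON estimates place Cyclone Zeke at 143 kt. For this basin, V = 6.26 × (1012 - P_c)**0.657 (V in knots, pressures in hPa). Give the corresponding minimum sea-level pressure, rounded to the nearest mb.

ΔP = (V / 6.26)^(1/0.657) = (143/6.26)^1.522.
143/6.26 = 22.843; 22.843^1.522 ≈ 116.99 mb.
P_c = 1012 − 116.99 = 895.01 ≈ 895 mb.

895 mb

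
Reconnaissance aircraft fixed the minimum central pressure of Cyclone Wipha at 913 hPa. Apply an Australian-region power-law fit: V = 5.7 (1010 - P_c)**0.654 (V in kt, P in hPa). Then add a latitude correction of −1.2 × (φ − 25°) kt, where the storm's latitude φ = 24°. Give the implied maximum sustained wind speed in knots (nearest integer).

115 kt

ΔP = 1010 − 913 = 97 hPa.
97^0.654 ≈ 19.923.
V ≈ 5.7 × 19.923 ≈ 113.6 kt.
Latitude correction: −1.2 × (24 − 25) = 1.2 kt.
Corrected V ≈ 114.8 kt → 115 kt.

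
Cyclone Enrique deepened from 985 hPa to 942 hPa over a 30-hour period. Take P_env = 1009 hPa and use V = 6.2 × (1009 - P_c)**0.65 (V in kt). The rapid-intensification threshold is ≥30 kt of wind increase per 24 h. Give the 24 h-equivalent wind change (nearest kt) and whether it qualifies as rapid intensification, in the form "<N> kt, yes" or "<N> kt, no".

V₁: ΔP = 24, V ≈ 6.2 × 24^0.65 ≈ 48.92 kt.
V₂: ΔP = 67, V ≈ 6.2 × 67^0.65 ≈ 95.35 kt.
ΔV over 30 h = 46.43 kt → 24 h equivalent = 46.43 × 24/30 ≈ 37.14 kt.
37 kt ≥ 30 kt ⇒ rapid intensification.

37 kt, yes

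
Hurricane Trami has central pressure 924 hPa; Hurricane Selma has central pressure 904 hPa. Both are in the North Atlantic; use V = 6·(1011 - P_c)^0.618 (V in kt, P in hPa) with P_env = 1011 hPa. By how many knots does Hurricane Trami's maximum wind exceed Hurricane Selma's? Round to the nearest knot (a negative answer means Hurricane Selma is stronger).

Hurricane Trami: ΔP = 87; V ≈ 6 × 87^0.618 ≈ 94.79 kt.
Hurricane Selma: ΔP = 107; V ≈ 6 × 107^0.618 ≈ 107.72 kt.
Difference ≈ 94.79 − 107.72 = -12.93 → -13 kt.

-13 kt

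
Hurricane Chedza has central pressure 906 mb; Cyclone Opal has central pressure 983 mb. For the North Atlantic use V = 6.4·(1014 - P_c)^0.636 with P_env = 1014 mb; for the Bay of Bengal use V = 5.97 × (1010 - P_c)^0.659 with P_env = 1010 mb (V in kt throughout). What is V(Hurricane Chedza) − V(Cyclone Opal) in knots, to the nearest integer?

73 kt

Hurricane Chedza: ΔP = 108; V ≈ 6.4 × 108^0.636 ≈ 125.73 kt.
Cyclone Opal: ΔP = 27; V ≈ 5.97 × 27^0.659 ≈ 52.39 kt.
Difference ≈ 125.73 − 52.39 = 73.34 → 73 kt.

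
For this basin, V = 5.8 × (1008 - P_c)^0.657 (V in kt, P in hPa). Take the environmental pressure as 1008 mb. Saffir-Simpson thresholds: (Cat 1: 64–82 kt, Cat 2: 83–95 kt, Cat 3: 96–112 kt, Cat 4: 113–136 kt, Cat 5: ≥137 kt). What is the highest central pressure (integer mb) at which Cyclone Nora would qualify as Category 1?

969 mb

Category 1 begins at V = 64 kt.
Required ΔP = (64/5.8)^(1/0.657) = 11.034^1.522 ≈ 38.65 mb.
P_c ≤ 1008 − 38.65 = 969.35, so the highest integer P_c is 969 mb.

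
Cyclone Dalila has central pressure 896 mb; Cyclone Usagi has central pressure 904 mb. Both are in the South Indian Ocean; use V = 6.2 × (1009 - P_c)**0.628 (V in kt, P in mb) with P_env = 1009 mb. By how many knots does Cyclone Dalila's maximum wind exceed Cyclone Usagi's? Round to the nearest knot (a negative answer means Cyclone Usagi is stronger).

Cyclone Dalila: ΔP = 113; V ≈ 6.2 × 113^0.628 ≈ 120.70 kt.
Cyclone Usagi: ΔP = 105; V ≈ 6.2 × 105^0.628 ≈ 115.27 kt.
Difference ≈ 120.70 − 115.27 = 5.43 → 5 kt.

5 kt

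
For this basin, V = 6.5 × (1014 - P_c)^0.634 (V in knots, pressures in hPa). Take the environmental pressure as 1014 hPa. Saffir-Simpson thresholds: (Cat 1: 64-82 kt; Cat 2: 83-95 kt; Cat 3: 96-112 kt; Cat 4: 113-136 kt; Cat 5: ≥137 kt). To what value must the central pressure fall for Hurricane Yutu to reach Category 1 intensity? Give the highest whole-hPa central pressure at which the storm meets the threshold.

977 hPa

Category 1 begins at V = 64 kt.
Required ΔP = (64/6.5)^(1/0.634) = 9.846^1.577 ≈ 36.87 hPa.
P_c ≤ 1014 − 36.87 = 977.13, so the highest integer P_c is 977 hPa.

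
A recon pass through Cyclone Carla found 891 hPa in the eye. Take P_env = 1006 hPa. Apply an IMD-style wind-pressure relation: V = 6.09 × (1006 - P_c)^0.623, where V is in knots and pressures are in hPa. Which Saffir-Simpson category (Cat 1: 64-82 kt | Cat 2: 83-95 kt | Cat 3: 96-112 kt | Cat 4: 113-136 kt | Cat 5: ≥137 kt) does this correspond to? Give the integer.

ΔP = 1006 − 891 = 115 hPa.
V ≈ 6.09 × 115^0.623 = 6.09 × 19.22 ≈ 117 kt.
117 kt falls in the Category 4 band.

4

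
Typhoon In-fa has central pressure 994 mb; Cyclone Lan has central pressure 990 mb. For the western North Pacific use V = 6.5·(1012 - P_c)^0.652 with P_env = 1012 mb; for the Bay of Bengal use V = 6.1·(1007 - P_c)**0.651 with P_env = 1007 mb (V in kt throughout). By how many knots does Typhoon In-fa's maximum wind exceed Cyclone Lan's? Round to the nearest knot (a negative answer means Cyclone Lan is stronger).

4 kt

Typhoon In-fa: ΔP = 18; V ≈ 6.5 × 18^0.652 ≈ 42.79 kt.
Cyclone Lan: ΔP = 17; V ≈ 6.1 × 17^0.651 ≈ 38.58 kt.
Difference ≈ 42.79 − 38.58 = 4.21 → 4 kt.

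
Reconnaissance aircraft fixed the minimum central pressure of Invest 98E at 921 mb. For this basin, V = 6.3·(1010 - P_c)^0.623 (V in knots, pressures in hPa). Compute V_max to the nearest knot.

ΔP = 1010 − 921 = 89 mb.
89^0.623 ≈ 16.386.
V ≈ 6.3 × 16.386 ≈ 103.2 kt.

103 kt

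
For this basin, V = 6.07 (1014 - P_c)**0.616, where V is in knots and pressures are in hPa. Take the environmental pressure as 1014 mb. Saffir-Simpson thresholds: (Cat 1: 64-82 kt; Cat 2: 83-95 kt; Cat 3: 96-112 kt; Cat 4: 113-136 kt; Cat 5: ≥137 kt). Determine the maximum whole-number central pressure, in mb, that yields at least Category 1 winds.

Category 1 begins at V = 64 kt.
Required ΔP = (64/6.07)^(1/0.616) = 10.544^1.623 ≈ 45.78 mb.
P_c ≤ 1014 − 45.78 = 968.22, so the highest integer P_c is 968 mb.

968 mb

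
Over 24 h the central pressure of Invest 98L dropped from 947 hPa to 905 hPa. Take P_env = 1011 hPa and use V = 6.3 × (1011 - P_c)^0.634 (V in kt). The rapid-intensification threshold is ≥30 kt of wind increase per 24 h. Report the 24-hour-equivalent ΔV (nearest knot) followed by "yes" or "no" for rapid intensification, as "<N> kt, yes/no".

V₁: ΔP = 64, V ≈ 6.3 × 64^0.634 ≈ 88.00 kt.
V₂: ΔP = 106, V ≈ 6.3 × 106^0.634 ≈ 121.17 kt.
ΔV over 24 h = 33.17 kt → 24 h equivalent = 33.17 × 24/24 ≈ 33.17 kt.
33 kt ≥ 30 kt ⇒ rapid intensification.

33 kt, yes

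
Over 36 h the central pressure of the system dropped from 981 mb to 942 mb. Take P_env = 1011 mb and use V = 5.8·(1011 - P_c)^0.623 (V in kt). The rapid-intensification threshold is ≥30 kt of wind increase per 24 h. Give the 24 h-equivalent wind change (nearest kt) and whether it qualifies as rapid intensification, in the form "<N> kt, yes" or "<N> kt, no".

V₁: ΔP = 30, V ≈ 5.8 × 30^0.623 ≈ 48.27 kt.
V₂: ΔP = 69, V ≈ 5.8 × 69^0.623 ≈ 81.10 kt.
ΔV over 36 h = 32.83 kt → 24 h equivalent = 32.83 × 24/36 ≈ 21.89 kt.
22 kt < 30 kt ⇒ not rapid intensification.

22 kt, no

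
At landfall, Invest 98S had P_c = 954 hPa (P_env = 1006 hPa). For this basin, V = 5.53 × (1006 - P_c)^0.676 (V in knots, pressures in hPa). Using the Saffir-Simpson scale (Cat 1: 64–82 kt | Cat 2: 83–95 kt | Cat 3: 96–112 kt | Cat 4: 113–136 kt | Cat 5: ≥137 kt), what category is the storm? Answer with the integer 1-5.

ΔP = 1006 − 954 = 52 hPa.
V ≈ 5.53 × 52^0.676 = 5.53 × 14.46 ≈ 80 kt.
80 kt falls in the Category 1 band.

1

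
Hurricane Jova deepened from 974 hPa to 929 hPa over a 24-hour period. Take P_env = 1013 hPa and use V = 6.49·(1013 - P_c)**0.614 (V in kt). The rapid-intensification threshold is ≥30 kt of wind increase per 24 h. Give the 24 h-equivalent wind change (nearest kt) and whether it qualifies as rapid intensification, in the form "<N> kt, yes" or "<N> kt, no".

37 kt, yes

V₁: ΔP = 39, V ≈ 6.49 × 39^0.614 ≈ 61.54 kt.
V₂: ΔP = 84, V ≈ 6.49 × 84^0.614 ≈ 98.57 kt.
ΔV over 24 h = 37.03 kt → 24 h equivalent = 37.03 × 24/24 ≈ 37.03 kt.
37 kt ≥ 30 kt ⇒ rapid intensification.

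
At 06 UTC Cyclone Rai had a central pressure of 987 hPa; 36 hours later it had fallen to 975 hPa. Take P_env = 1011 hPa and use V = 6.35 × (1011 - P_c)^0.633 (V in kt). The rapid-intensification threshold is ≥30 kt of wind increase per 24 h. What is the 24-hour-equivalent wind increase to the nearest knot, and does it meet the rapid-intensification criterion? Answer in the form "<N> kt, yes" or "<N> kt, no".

9 kt, no

V₁: ΔP = 24, V ≈ 6.35 × 24^0.633 ≈ 47.47 kt.
V₂: ΔP = 36, V ≈ 6.35 × 36^0.633 ≈ 61.36 kt.
ΔV over 36 h = 13.89 kt → 24 h equivalent = 13.89 × 24/36 ≈ 9.26 kt.
9 kt < 30 kt ⇒ not rapid intensification.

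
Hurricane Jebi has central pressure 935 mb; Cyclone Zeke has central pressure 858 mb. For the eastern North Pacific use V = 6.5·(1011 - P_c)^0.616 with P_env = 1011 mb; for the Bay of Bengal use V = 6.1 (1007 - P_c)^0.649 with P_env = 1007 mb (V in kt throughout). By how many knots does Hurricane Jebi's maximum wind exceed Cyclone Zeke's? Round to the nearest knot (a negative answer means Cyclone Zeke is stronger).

Hurricane Jebi: ΔP = 76; V ≈ 6.5 × 76^0.616 ≈ 93.65 kt.
Cyclone Zeke: ΔP = 149; V ≈ 6.1 × 149^0.649 ≈ 156.94 kt.
Difference ≈ 93.65 − 156.94 = -63.29 → -63 kt.

-63 kt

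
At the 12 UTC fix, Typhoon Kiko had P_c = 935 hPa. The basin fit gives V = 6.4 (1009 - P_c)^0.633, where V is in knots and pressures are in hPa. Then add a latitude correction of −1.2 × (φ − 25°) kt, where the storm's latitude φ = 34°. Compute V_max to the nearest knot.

ΔP = 1009 − 935 = 74 hPa.
74^0.633 ≈ 15.248.
V ≈ 6.4 × 15.248 ≈ 97.6 kt.
Latitude correction: −1.2 × (34 − 25) = -10.8 kt.
Corrected V ≈ 86.8 kt → 87 kt.

87 kt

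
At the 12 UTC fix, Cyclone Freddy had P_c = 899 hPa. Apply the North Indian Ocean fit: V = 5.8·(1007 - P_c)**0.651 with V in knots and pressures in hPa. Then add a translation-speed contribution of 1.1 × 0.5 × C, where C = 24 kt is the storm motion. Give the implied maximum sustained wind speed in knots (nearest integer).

ΔP = 1007 − 899 = 108 hPa.
108^0.651 ≈ 21.075.
V ≈ 5.8 × 21.075 ≈ 122.2 kt.
Translation term: 1.1 × 0.5 × 24 = 13.2 kt.
Corrected V ≈ 135.4 kt → 135 kt.

135 kt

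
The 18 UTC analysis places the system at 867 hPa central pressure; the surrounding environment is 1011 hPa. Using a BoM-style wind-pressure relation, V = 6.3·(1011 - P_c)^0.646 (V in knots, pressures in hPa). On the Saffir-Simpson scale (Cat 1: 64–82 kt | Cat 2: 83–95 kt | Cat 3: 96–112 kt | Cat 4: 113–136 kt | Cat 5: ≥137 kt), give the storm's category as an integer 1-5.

5

ΔP = 1011 − 867 = 144 hPa.
V ≈ 6.3 × 144^0.646 = 6.3 × 24.79 ≈ 156 kt.
156 kt falls in the Category 5 band.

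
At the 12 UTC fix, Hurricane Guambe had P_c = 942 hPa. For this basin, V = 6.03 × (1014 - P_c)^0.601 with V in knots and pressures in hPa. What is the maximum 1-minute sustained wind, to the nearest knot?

79 kt

ΔP = 1014 − 942 = 72 hPa.
72^0.601 ≈ 13.069.
V ≈ 6.03 × 13.069 ≈ 78.8 kt.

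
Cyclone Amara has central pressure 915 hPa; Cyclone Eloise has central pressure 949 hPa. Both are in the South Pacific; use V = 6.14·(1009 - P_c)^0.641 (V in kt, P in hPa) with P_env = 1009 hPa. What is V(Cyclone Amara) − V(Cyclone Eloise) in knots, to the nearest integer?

Cyclone Amara: ΔP = 94; V ≈ 6.14 × 94^0.641 ≈ 112.96 kt.
Cyclone Eloise: ΔP = 60; V ≈ 6.14 × 60^0.641 ≈ 84.72 kt.
Difference ≈ 112.96 − 84.72 = 28.24 → 28 kt.

28 kt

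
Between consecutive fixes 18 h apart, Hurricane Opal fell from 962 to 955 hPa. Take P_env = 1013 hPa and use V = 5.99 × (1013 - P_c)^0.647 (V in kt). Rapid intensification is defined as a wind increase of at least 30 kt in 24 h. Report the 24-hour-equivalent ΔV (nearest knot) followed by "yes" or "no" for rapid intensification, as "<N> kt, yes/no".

9 kt, no

V₁: ΔP = 51, V ≈ 5.99 × 51^0.647 ≈ 76.25 kt.
V₂: ΔP = 58, V ≈ 5.99 × 58^0.647 ≈ 82.86 kt.
ΔV over 18 h = 6.61 kt → 24 h equivalent = 6.61 × 24/18 ≈ 8.81 kt.
9 kt < 30 kt ⇒ not rapid intensification.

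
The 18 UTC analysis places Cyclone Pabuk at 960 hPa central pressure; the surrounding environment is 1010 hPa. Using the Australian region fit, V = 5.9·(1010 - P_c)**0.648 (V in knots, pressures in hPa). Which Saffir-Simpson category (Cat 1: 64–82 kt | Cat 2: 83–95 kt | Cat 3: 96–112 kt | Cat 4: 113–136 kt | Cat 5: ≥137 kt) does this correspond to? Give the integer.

1

ΔP = 1010 − 960 = 50 hPa.
V ≈ 5.9 × 50^0.648 = 5.9 × 12.62 ≈ 74 kt.
74 kt falls in the Category 1 band.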